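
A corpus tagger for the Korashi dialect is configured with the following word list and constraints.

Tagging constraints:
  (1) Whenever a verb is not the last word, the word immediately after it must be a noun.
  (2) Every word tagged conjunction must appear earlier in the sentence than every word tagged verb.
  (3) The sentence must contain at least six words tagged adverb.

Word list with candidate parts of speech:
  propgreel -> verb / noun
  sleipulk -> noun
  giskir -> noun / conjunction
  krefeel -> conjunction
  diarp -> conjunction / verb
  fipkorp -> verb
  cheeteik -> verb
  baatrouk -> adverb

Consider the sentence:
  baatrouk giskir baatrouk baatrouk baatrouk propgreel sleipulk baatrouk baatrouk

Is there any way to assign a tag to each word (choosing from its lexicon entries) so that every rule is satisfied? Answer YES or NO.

Candidates per position — 1:baatrouk {adverb}; 2:giskir {noun,conjunction}; 3:baatrouk {adverb}; 4:baatrouk {adverb}; 5:baatrouk {adverb}; 6:propgreel {verb,noun}; 7:sleipulk {noun}; 8:baatrouk {adverb}; 9:baatrouk {adverb}.
One satisfying assignment: adverb conjunction adverb adverb adverb noun noun adverb adverb.
Rule-by-rule: rule 1 ok; rule 2 ok; rule 3 ok.

YES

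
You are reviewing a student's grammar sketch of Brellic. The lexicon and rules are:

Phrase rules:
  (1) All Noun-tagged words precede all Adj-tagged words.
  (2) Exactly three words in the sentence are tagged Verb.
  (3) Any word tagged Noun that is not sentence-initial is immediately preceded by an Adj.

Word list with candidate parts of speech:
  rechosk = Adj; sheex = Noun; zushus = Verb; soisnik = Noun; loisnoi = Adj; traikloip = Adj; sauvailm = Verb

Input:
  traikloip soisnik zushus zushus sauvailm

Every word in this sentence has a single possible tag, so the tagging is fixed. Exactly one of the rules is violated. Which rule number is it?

Fixed tagging: Adj Noun Verb Verb Verb.
Applying the rules: R1 fails, R2 ok, R3 ok.
Only rule 1 fails.

1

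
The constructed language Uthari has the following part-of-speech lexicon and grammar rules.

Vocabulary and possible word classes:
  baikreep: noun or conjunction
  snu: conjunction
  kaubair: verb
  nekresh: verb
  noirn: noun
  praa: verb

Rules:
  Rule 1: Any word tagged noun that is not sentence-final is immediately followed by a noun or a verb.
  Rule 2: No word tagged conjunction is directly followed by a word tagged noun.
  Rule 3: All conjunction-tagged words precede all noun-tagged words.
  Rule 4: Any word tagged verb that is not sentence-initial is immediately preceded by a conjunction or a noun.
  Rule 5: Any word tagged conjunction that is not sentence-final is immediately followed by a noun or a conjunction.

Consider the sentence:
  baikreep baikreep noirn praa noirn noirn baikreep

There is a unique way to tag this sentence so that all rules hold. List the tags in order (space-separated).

Candidates per position — 1:baikreep {noun,conjunction}; 2:baikreep {noun,conjunction}; 3:noirn {noun}; 4:praa {verb}; 5:noirn {noun}; 6:noirn {noun}; 7:baikreep {noun,conjunction}.
At position 1, choosing conjunction makes rule 2 impossible to satisfy; hence noun.
At position 2, choosing conjunction makes rule 1 impossible to satisfy; hence noun.
At position 7, choosing conjunction makes rule 1 impossible to satisfy; hence noun.
So the tagging must be: noun noun noun verb noun noun noun.
Check: rule 1 ✓; rule 2 ✓; rule 3 ✓; rule 4 ✓; rule 5 ✓.

noun noun noun verb noun noun noun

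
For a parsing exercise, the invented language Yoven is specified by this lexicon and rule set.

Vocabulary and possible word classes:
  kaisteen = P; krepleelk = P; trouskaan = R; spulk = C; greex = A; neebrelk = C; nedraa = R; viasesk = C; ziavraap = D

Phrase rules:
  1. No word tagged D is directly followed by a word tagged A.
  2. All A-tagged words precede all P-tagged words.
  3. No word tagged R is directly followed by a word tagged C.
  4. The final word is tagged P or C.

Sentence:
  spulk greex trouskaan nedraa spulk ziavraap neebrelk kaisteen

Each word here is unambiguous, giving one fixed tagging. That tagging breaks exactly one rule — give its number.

Fixed tagging: C A R R C D C P.
Checking each rule: R1 ok, R2 ok, R3 fails, R4 ok.
Only rule 3 fails.

3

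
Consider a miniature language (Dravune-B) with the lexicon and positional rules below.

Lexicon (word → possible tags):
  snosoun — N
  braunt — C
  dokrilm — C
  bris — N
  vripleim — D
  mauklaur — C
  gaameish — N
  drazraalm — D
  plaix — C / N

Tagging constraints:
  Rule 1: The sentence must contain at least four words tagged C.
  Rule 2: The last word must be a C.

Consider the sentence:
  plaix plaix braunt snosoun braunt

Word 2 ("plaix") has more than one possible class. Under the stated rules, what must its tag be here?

Candidates per position — 1:plaix {C,N}; 2:plaix {C,N}; 3:braunt {C}; 4:snosoun {N}; 5:braunt {C}.
Position 1: N is ruled out by rule 1; that leaves C.
Position 2: N is ruled out by rule 1; that leaves C.
That leaves exactly one tagging: C C C N C.
Rule-by-rule: rule 1 satisfied; rule 2 satisfied.

C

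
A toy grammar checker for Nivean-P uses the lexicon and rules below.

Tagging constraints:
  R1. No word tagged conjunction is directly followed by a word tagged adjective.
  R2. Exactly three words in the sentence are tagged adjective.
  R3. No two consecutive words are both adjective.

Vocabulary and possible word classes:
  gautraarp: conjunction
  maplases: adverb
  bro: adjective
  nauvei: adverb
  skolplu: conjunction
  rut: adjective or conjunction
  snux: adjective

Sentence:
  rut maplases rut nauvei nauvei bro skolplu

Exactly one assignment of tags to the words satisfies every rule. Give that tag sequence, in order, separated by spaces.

adjective adverb adjective adverb adverb adjective conjunction

Candidates per position — 1:rut {adjective,conjunction}; 2:maplases {adverb}; 3:rut {adjective,conjunction}; 4:nauvei {adverb}; 5:nauvei {adverb}; 6:bro {adjective}; 7:skolplu {conjunction}.
Position 1: conjunction is ruled out by rule 2; that leaves adjective.
Position 3: conjunction is ruled out by rule 2; that leaves adjective.
So the tagging must be: adjective adverb adjective adverb adverb adjective conjunction.
Check: rule 1 ✓; rule 2 ✓; rule 3 ✓.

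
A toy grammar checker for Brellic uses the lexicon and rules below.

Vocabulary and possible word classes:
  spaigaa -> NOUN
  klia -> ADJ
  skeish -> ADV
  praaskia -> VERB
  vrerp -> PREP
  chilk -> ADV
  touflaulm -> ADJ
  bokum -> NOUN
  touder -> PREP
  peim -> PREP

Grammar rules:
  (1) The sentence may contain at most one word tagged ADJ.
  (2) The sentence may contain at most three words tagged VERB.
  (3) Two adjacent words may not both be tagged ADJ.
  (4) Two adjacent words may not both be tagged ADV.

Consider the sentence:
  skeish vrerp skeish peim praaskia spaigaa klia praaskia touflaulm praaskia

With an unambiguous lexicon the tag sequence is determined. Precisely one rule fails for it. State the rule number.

Fixed tagging: ADV PREP ADV PREP VERB NOUN ADJ VERB ADJ VERB.
Checking each rule: R1 ✗, R2 ✓, R3 ✓, R4 ✓.
Only rule 1 fails.

1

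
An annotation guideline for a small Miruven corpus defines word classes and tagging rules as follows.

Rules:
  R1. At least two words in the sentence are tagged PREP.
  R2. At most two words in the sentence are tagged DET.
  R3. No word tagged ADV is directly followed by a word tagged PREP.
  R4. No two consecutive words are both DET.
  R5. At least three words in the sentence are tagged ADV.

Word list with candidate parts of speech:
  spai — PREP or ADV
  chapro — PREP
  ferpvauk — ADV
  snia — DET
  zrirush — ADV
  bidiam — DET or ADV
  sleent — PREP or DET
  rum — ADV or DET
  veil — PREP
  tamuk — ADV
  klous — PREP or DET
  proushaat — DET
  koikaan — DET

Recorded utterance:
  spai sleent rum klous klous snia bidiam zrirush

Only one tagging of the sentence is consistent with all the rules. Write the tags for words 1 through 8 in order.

Candidates per position — 1:spai {PREP,ADV}; 2:sleent {PREP,DET}; 3:rum {ADV,DET}; 4:klous {PREP,DET}; 5:klous {PREP,DET}; 6:snia {DET}; 7:bidiam {DET,ADV}; 8:zrirush {ADV}.
Word 5 cannot be DET — rule 4 would then fail for every completion. It is PREP.
Word 7 cannot be DET — rule 4 would then fail for every completion. It is ADV.
The remaining ambiguous positions (1, 2, 3, 4) are resolved jointly — only one combination satisfies every rule.
The unique satisfying tagging is: PREP PREP ADV DET PREP DET ADV ADV.
Rule-by-rule: rule 1 ✓; rule 2 ✓; rule 3 ✓; rule 4 ✓; rule 5 ✓.

PREP PREP ADV DET PREP DET ADV ADV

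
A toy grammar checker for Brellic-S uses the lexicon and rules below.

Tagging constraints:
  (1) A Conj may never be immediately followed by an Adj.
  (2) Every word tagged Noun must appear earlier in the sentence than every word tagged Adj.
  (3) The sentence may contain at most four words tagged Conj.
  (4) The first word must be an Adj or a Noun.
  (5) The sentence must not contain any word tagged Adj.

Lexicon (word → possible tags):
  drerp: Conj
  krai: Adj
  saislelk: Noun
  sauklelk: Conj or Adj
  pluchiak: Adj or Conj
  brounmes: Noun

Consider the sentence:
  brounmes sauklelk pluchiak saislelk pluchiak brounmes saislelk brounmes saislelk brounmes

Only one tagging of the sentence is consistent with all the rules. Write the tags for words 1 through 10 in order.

Candidates per position — 1:brounmes {Noun}; 2:sauklelk {Conj,Adj}; 3:pluchiak {Adj,Conj}; 4:saislelk {Noun}; 5:pluchiak {Adj,Conj}; 6:brounmes {Noun}; 7:saislelk {Noun}; 8:brounmes {Noun}; 9:saislelk {Noun}; 10:brounmes {Noun}.
At position 2, choosing Adj makes rule 2 impossible to satisfy; hence Conj.
At position 3, choosing Adj makes rule 1 impossible to satisfy; hence Conj.
At position 5, choosing Adj makes rule 2 impossible to satisfy; hence Conj.
The only consistent sequence is: Noun Conj Conj Noun Conj Noun Noun Noun Noun Noun.
Rule-by-rule: rule 1 satisfied; rule 2 satisfied; rule 3 satisfied; rule 4 satisfied; rule 5 satisfied.

Noun Conj Conj Noun Conj Noun Noun Noun Noun Noun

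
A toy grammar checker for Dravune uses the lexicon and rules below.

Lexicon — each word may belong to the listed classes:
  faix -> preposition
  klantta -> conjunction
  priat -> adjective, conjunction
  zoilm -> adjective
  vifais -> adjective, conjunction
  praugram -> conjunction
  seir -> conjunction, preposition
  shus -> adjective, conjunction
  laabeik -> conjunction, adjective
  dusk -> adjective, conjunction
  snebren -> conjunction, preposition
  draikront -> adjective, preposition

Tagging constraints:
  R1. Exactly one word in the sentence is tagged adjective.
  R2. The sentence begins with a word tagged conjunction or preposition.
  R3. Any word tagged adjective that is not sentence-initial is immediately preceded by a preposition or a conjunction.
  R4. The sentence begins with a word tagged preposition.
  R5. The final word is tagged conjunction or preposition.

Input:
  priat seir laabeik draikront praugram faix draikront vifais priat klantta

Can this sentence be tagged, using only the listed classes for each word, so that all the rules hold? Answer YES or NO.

Candidates per position — 1:priat {adjective,conjunction}; 2:seir {conjunction,preposition}; 3:laabeik {conjunction,adjective}; 4:draikront {adjective,preposition}; 5:praugram {conjunction}; 6:faix {preposition}; 7:draikront {adjective,preposition}; 8:vifais {adjective,conjunction}; 9:priat {adjective,conjunction}; 10:klantta {conjunction}.
Rule 4 cannot be satisfied by any choice of tags from the lexicon.
So there is no consistent tagging.

NO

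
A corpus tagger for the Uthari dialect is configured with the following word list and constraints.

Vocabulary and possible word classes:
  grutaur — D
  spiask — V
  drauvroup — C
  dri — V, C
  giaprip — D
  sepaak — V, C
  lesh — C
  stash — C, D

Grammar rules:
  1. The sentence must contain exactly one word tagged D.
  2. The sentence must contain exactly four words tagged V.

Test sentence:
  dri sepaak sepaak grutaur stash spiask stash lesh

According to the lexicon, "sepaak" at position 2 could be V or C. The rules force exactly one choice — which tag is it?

Candidates per position — 1:dri {V,C}; 2:sepaak {V,C}; 3:sepaak {V,C}; 4:grutaur {D}; 5:stash {C,D}; 6:spiask {V}; 7:stash {C,D}; 8:lesh {C}.
At position 1, choosing C makes rule 2 impossible to satisfy; hence V.
At position 2, choosing C makes rule 2 impossible to satisfy; hence V.
At position 3, choosing C makes rule 2 impossible to satisfy; hence V.
At position 5, choosing D makes rule 1 impossible to satisfy; hence C.
At position 7, choosing D makes rule 1 impossible to satisfy; hence C.
The only consistent sequence is: V V V D C V C C.
Check: rule 1 ok; rule 2 ok.

V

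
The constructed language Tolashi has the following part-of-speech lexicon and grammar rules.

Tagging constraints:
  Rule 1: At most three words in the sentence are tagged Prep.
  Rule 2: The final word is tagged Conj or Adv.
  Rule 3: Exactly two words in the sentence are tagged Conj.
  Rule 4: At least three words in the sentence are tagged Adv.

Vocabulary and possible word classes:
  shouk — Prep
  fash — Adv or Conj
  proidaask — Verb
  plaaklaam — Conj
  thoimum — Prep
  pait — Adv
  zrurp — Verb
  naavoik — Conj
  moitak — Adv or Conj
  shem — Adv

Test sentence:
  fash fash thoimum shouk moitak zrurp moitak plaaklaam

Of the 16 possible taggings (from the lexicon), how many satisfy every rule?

4

Candidates per position — 1:fash {Adv,Conj}; 2:fash {Adv,Conj}; 3:thoimum {Prep}; 4:shouk {Prep}; 5:moitak {Adv,Conj}; 6:zrurp {Verb}; 7:moitak {Adv,Conj}; 8:plaaklaam {Conj}.
There are 16 candidate sequences in total.
The sequences that satisfy every rule: Adv Adv Prep Prep Adv Verb Conj Conj; Adv Adv Prep Prep Conj Verb Adv Conj; Adv Conj Prep Prep Adv Verb Adv Conj; Conj Adv Prep Prep Adv Verb Adv Conj.
Count = 4.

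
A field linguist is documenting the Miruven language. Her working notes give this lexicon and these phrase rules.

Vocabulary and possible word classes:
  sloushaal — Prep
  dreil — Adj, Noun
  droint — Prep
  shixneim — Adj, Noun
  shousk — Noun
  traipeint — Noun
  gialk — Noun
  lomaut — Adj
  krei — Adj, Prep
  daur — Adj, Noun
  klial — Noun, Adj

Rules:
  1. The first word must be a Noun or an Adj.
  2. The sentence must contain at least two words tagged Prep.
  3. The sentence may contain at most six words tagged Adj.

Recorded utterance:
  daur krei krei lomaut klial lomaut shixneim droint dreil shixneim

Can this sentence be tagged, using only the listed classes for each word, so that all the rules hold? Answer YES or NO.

YES

Candidates per position — 1:daur {Adj,Noun}; 2:krei {Adj,Prep}; 3:krei {Adj,Prep}; 4:lomaut {Adj}; 5:klial {Noun,Adj}; 6:lomaut {Adj}; 7:shixneim {Adj,Noun}; 8:droint {Prep}; 9:dreil {Adj,Noun}; 10:shixneim {Adj,Noun}.
One satisfying assignment: Noun Prep Prep Adj Adj Adj Noun Prep Noun Adj.
Rule-by-rule: rule 1 ok; rule 2 ok; rule 3 ok.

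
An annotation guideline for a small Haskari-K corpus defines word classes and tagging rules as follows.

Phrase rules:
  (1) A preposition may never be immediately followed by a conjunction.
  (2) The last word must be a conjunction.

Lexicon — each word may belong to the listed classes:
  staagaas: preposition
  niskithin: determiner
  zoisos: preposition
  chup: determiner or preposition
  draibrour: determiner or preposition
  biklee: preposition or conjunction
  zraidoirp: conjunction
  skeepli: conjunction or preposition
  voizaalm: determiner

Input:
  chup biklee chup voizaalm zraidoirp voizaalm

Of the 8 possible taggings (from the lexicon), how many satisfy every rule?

Candidates per position — 1:chup {determiner,preposition}; 2:biklee {preposition,conjunction}; 3:chup {determiner,preposition}; 4:voizaalm {determiner}; 5:zraidoirp {conjunction}; 6:voizaalm {determiner}.
There are 8 candidate sequences in total.
Rule 2 cannot be satisfied by any choice of tags from the lexicon.
So there is no consistent tagging.
Count = 0.

0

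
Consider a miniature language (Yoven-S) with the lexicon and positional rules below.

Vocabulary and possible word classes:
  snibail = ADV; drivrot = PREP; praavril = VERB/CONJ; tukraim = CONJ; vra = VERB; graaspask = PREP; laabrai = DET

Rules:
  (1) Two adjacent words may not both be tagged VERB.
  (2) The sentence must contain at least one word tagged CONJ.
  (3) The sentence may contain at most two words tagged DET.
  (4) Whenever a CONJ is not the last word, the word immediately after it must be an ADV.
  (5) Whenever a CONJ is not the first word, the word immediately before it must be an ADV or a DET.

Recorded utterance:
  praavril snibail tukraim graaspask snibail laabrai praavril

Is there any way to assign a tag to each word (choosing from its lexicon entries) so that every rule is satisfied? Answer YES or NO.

Candidates per position — 1:praavril {VERB,CONJ}; 2:snibail {ADV}; 3:tukraim {CONJ}; 4:graaspask {PREP}; 5:snibail {ADV}; 6:laabrai {DET}; 7:praavril {VERB,CONJ}.
Rule 4 cannot be satisfied by any choice of tags from the lexicon.
So there is no consistent tagging.

NO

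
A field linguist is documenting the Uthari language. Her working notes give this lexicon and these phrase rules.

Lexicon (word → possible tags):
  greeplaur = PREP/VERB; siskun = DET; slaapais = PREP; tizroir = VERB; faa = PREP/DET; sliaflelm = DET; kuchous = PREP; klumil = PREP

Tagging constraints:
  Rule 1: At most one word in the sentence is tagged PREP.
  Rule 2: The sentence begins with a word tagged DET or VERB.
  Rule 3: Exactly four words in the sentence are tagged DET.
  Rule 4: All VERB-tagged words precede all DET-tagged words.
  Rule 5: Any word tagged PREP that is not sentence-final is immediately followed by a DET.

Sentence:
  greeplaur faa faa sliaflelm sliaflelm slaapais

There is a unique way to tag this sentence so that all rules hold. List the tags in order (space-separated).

VERB DET DET DET DET PREP

Candidates per position — 1:greeplaur {PREP,VERB}; 2:faa {PREP,DET}; 3:faa {PREP,DET}; 4:sliaflelm {DET}; 5:sliaflelm {DET}; 6:slaapais {PREP}.
Word 1 cannot be PREP — rule 1 would then fail for every completion. It is VERB.
Word 2 cannot be PREP — rule 1 would then fail for every completion. It is DET.
Word 3 cannot be PREP — rule 1 would then fail for every completion. It is DET.
So the tagging must be: VERB DET DET DET DET PREP.
Checking: rule 1 satisfied; rule 2 satisfied; rule 3 satisfied; rule 4 satisfied; rule 5 satisfied.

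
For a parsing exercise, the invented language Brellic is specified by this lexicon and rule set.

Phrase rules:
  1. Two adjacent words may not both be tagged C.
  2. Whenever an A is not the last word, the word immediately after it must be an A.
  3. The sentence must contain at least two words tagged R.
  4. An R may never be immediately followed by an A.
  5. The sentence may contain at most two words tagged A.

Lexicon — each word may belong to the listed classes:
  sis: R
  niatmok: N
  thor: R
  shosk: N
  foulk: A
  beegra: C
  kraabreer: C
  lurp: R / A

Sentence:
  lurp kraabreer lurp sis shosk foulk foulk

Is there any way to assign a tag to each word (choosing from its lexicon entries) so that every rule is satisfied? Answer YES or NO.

Candidates per position — 1:lurp {R,A}; 2:kraabreer {C}; 3:lurp {R,A}; 4:sis {R}; 5:shosk {N}; 6:foulk {A}; 7:foulk {A}.
One satisfying assignment: R C R R N A A.
Check: rule 1 ok; rule 2 ok; rule 3 ok; rule 4 ok; rule 5 ok.

YES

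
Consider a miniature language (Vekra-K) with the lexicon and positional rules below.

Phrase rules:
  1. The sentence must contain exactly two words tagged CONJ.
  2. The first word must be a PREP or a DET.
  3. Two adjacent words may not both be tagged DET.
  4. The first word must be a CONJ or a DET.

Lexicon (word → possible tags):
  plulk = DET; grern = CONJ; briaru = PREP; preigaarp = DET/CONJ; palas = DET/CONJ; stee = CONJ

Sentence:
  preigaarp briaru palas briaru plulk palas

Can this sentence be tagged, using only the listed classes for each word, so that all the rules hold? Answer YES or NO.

YES

Candidates per position — 1:preigaarp {DET,CONJ}; 2:briaru {PREP}; 3:palas {DET,CONJ}; 4:briaru {PREP}; 5:plulk {DET}; 6:palas {DET,CONJ}.
One satisfying assignment: DET PREP CONJ PREP DET CONJ.
Checking: rule 1 holds; rule 2 holds; rule 3 holds; rule 4 holds.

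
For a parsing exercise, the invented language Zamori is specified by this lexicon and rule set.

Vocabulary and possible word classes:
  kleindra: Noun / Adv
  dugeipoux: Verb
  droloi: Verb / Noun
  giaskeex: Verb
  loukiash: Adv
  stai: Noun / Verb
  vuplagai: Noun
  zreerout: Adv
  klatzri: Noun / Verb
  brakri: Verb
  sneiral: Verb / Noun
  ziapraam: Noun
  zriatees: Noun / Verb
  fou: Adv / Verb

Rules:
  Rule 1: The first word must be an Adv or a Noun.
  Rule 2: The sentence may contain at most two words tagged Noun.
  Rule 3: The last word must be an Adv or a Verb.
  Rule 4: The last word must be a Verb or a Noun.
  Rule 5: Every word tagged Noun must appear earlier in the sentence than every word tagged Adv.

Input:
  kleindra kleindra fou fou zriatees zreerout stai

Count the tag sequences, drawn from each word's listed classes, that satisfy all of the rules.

12

Candidates per position — 1:kleindra {Noun,Adv}; 2:kleindra {Noun,Adv}; 3:fou {Adv,Verb}; 4:fou {Adv,Verb}; 5:zriatees {Noun,Verb}; 6:zreerout {Adv}; 7:stai {Noun,Verb}.
There are 64 candidate sequences in total.
Checking each against the rules leaves 12 sequences.
Count = 12.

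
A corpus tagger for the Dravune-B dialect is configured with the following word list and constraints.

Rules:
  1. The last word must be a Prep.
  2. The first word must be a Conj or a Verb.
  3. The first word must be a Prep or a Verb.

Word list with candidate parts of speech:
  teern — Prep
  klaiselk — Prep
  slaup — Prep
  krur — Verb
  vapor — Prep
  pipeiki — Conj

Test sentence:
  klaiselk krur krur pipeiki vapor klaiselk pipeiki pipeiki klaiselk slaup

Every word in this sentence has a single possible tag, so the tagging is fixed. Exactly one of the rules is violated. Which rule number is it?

2

Fixed tagging: Prep Verb Verb Conj Prep Prep Conj Conj Prep Prep.
Checking each rule: R1 holds, R2 violated, R3 holds.
Only rule 2 fails.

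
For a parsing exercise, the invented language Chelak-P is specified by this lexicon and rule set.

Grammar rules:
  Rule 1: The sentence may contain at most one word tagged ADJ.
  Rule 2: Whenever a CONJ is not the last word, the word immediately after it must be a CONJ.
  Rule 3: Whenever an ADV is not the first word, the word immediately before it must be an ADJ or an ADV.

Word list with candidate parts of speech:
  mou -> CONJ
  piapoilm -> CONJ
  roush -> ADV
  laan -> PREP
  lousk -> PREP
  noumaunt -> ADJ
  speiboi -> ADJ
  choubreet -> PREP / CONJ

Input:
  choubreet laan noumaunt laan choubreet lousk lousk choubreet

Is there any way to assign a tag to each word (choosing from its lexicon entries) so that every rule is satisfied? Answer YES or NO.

YES

Candidates per position — 1:choubreet {PREP,CONJ}; 2:laan {PREP}; 3:noumaunt {ADJ}; 4:laan {PREP}; 5:choubreet {PREP,CONJ}; 6:lousk {PREP}; 7:lousk {PREP}; 8:choubreet {PREP,CONJ}.
One satisfying assignment: PREP PREP ADJ PREP PREP PREP PREP CONJ.
Verifying each rule — rule 1 holds; rule 2 holds; rule 3 holds.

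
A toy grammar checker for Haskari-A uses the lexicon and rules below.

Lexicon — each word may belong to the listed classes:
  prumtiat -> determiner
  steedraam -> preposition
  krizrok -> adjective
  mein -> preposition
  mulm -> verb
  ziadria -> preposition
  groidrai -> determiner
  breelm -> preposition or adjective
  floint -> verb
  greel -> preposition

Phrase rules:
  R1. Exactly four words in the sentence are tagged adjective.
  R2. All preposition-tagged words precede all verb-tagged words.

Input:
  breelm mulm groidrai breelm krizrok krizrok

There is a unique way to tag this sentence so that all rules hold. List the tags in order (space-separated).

Candidates per position — 1:breelm {preposition,adjective}; 2:mulm {verb}; 3:groidrai {determiner}; 4:breelm {preposition,adjective}; 5:krizrok {adjective}; 6:krizrok {adjective}.
Position 1: tagging it preposition would leave rule 1 unsatisfiable, so it must be adjective.
Position 4: tagging it preposition would leave rule 1 unsatisfiable, so it must be adjective.
So the tagging must be: adjective verb determiner adjective adjective adjective.
Check: rule 1 ✓; rule 2 ✓.

adjective verb determiner adjective adjective adjective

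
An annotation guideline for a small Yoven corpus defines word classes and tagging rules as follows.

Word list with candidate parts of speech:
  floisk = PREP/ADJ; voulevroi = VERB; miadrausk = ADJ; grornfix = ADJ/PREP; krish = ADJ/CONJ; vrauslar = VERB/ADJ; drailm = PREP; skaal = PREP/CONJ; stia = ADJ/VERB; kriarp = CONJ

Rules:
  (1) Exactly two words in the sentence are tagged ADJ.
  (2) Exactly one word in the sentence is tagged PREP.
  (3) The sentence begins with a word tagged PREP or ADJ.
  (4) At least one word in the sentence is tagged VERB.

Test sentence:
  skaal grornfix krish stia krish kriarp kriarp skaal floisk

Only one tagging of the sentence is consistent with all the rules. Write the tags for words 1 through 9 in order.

Candidates per position — 1:skaal {PREP,CONJ}; 2:grornfix {ADJ,PREP}; 3:krish {ADJ,CONJ}; 4:stia {ADJ,VERB}; 5:krish {ADJ,CONJ}; 6:kriarp {CONJ}; 7:kriarp {CONJ}; 8:skaal {PREP,CONJ}; 9:floisk {PREP,ADJ}.
At position 1, choosing CONJ makes rule 3 impossible to satisfy; hence PREP.
At position 2, choosing PREP makes rule 2 impossible to satisfy; hence ADJ.
At position 4, choosing ADJ makes rule 4 impossible to satisfy; hence VERB.
At position 8, choosing PREP makes rule 2 impossible to satisfy; hence CONJ.
At position 9, choosing PREP makes rule 2 impossible to satisfy; hence ADJ.
At position 3, choosing ADJ makes rule 1 impossible to satisfy; hence CONJ.
At position 5, choosing ADJ makes rule 1 impossible to satisfy; hence CONJ.
So the tagging must be: PREP ADJ CONJ VERB CONJ CONJ CONJ CONJ ADJ.
Check: rule 1 holds; rule 2 holds; rule 3 holds; rule 4 holds.

PREP ADJ CONJ VERB CONJ CONJ CONJ CONJ ADJ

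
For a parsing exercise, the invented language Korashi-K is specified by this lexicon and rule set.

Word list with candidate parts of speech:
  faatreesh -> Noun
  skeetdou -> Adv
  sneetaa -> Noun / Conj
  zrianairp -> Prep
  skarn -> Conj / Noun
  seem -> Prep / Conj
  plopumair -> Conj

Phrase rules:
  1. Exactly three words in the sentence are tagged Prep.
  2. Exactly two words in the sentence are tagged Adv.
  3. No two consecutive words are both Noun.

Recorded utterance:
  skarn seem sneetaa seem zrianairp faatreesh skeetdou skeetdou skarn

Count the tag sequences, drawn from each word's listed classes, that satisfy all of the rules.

8

Candidates per position — 1:skarn {Conj,Noun}; 2:seem {Prep,Conj}; 3:sneetaa {Noun,Conj}; 4:seem {Prep,Conj}; 5:zrianairp {Prep}; 6:faatreesh {Noun}; 7:skeetdou {Adv}; 8:skeetdou {Adv}; 9:skarn {Conj,Noun}.
There are 32 candidate sequences in total.
Checking each against the rules leaves 8 sequences.
Count = 8.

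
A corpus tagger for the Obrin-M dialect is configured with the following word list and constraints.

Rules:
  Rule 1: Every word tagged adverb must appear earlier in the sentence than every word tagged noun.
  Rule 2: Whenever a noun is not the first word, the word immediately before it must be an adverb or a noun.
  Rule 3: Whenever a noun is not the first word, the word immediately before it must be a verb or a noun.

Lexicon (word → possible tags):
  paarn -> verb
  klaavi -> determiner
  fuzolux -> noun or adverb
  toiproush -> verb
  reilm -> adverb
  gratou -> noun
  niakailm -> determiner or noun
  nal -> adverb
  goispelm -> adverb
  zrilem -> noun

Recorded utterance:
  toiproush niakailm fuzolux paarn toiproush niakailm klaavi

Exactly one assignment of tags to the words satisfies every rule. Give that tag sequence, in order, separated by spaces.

verb determiner adverb verb verb determiner determiner

Candidates per position — 1:toiproush {verb}; 2:niakailm {determiner,noun}; 3:fuzolux {noun,adverb}; 4:paarn {verb}; 5:toiproush {verb}; 6:niakailm {determiner,noun}; 7:klaavi {determiner}.
Word 2 cannot be noun — rule 2 would then fail for every completion. It is determiner.
Word 3 cannot be noun — rule 2 would then fail for every completion. It is adverb.
Word 6 cannot be noun — rule 2 would then fail for every completion. It is determiner.
The unique satisfying tagging is: verb determiner adverb verb verb determiner determiner.
Rule-by-rule: rule 1 ✓; rule 2 ✓; rule 3 ✓.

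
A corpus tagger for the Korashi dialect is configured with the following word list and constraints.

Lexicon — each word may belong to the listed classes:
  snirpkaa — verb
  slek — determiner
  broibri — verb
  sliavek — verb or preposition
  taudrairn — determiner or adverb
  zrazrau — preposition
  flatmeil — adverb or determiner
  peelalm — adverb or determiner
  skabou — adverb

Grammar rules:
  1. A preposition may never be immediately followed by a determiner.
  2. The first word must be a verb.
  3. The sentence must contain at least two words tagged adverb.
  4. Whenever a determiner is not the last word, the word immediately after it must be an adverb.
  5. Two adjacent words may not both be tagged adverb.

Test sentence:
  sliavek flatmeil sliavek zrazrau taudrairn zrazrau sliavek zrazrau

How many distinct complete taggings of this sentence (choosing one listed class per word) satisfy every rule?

Candidates per position — 1:sliavek {verb,preposition}; 2:flatmeil {adverb,determiner}; 3:sliavek {verb,preposition}; 4:zrazrau {preposition}; 5:taudrairn {determiner,adverb}; 6:zrazrau {preposition}; 7:sliavek {verb,preposition}; 8:zrazrau {preposition}.
There are 32 candidate sequences in total.
The sequences that satisfy every rule: verb adverb verb preposition adverb preposition verb preposition; verb adverb verb preposition adverb preposition preposition preposition; verb adverb preposition preposition adverb preposition verb preposition; verb adverb preposition preposition adverb preposition preposition preposition.
Count = 4.

4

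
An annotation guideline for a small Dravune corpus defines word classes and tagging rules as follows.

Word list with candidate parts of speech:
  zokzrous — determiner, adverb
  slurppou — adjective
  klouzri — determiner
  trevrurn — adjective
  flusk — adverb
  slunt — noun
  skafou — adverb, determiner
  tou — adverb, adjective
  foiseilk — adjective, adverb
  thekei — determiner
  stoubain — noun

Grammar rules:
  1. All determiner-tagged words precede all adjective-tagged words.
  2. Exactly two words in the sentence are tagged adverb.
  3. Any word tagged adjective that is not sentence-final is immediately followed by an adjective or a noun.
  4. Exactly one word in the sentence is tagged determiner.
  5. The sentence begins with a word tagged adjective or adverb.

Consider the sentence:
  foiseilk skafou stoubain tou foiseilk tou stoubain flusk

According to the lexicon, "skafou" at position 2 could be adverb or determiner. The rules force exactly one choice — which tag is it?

Candidates per position — 1:foiseilk {adjective,adverb}; 2:skafou {adverb,determiner}; 3:stoubain {noun}; 4:tou {adverb,adjective}; 5:foiseilk {adjective,adverb}; 6:tou {adverb,adjective}; 7:stoubain {noun}; 8:flusk {adverb}.
Position 1: tagging it adjective would leave rule 3 unsatisfiable, so it must be adverb.
Position 2: tagging it adverb would leave rule 2 unsatisfiable, so it must be determiner.
Position 4: tagging it adverb would leave rule 2 unsatisfiable, so it must be adjective.
Position 5: tagging it adverb would leave rule 2 unsatisfiable, so it must be adjective.
Position 6: tagging it adverb would leave rule 2 unsatisfiable, so it must be adjective.
The unique satisfying tagging is: adverb determiner noun adjective adjective adjective noun adverb.
Verifying each rule — rule 1 ok; rule 2 ok; rule 3 ok; rule 4 ok; rule 5 ok.

determiner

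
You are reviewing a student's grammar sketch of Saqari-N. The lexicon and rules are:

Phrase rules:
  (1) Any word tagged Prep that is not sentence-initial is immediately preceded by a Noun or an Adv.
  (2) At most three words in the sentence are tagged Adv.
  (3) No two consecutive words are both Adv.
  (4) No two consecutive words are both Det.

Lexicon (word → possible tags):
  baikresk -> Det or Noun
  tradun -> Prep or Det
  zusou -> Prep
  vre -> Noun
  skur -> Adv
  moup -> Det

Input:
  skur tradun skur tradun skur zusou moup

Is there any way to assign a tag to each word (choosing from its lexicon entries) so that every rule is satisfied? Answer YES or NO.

Candidates per position — 1:skur {Adv}; 2:tradun {Prep,Det}; 3:skur {Adv}; 4:tradun {Prep,Det}; 5:skur {Adv}; 6:zusou {Prep}; 7:moup {Det}.
One satisfying assignment: Adv Prep Adv Det Adv Prep Det.
Checking: rule 1 ok; rule 2 ok; rule 3 ok; rule 4 ok.

YES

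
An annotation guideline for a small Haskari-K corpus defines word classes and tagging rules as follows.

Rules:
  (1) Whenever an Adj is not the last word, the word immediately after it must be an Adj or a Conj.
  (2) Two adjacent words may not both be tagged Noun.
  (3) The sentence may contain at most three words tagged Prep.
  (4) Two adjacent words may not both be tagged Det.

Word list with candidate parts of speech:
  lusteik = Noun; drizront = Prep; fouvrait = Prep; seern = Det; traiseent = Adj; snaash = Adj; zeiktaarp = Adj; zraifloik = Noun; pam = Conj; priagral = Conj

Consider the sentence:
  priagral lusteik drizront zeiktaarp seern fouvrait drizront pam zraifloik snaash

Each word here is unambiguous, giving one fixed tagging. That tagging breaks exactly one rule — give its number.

Fixed tagging: Conj Noun Prep Adj Det Prep Prep Conj Noun Adj.
Checking each rule: R1 fail, R2 pass, R3 pass, R4 pass.
Only rule 1 fails.

1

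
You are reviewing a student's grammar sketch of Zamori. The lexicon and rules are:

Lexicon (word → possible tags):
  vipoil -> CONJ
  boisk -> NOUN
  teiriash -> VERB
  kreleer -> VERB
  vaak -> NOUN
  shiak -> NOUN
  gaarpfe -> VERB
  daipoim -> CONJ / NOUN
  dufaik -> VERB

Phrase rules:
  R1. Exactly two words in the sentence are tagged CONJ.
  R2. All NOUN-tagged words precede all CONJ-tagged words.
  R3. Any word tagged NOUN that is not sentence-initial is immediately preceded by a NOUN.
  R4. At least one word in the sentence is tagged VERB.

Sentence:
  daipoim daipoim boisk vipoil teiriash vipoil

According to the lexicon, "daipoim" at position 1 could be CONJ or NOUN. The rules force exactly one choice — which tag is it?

Candidates per position — 1:daipoim {CONJ,NOUN}; 2:daipoim {CONJ,NOUN}; 3:boisk {NOUN}; 4:vipoil {CONJ}; 5:teiriash {VERB}; 6:vipoil {CONJ}.
Position 1: CONJ is ruled out by rule 1; that leaves NOUN.
Position 2: CONJ is ruled out by rule 1; that leaves NOUN.
The only consistent sequence is: NOUN NOUN NOUN CONJ VERB CONJ.
Rule-by-rule: rule 1 ok; rule 2 ok; rule 3 ok; rule 4 ok.

NOUN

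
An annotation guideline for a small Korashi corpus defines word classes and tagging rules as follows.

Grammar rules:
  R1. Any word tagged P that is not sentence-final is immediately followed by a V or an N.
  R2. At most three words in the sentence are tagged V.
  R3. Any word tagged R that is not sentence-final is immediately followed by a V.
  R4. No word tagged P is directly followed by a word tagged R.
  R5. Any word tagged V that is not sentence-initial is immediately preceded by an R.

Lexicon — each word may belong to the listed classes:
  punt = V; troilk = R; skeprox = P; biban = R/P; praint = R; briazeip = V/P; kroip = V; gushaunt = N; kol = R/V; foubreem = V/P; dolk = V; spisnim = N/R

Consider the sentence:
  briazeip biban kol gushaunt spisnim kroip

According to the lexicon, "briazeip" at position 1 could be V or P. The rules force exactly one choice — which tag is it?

Candidates per position — 1:briazeip {V,P}; 2:biban {R,P}; 3:kol {R,V}; 4:gushaunt {N}; 5:spisnim {N,R}; 6:kroip {V}.
If word 1 were P, no tagging could satisfy rule 1; so word 1 is V.
If word 3 were R, no tagging could satisfy rule 3; so word 3 is V.
If word 5 were N, no tagging could satisfy rule 5; so word 5 is R.
If word 2 were P, no tagging could satisfy rule 5; so word 2 is R.
The only consistent sequence is: V R V N R V.
Checking: rule 1 ok; rule 2 ok; rule 3 ok; rule 4 ok; rule 5 ok.

V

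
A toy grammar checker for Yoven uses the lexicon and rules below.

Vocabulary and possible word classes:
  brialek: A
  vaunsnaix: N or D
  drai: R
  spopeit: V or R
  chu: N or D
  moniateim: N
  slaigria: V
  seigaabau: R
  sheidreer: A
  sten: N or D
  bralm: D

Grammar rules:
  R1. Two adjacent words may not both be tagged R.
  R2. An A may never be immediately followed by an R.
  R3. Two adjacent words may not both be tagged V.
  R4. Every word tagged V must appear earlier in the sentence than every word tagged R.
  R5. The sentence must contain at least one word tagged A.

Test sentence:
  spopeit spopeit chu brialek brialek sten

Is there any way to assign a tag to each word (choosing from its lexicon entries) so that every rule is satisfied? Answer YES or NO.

YES

Candidates per position — 1:spopeit {V,R}; 2:spopeit {V,R}; 3:chu {N,D}; 4:brialek {A}; 5:brialek {A}; 6:sten {N,D}.
One satisfying assignment: V R N A A N.
Check: rule 1 ✓; rule 2 ✓; rule 3 ✓; rule 4 ✓; rule 5 ✓.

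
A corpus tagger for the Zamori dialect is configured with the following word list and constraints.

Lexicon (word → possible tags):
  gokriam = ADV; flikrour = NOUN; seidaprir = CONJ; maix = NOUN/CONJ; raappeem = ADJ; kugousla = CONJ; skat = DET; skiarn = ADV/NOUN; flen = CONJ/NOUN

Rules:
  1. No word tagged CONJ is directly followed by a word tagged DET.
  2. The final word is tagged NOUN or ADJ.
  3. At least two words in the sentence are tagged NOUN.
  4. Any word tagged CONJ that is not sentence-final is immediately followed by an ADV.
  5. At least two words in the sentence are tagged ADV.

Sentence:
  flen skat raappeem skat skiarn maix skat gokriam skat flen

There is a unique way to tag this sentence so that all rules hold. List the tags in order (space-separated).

Candidates per position — 1:flen {CONJ,NOUN}; 2:skat {DET}; 3:raappeem {ADJ}; 4:skat {DET}; 5:skiarn {ADV,NOUN}; 6:maix {NOUN,CONJ}; 7:skat {DET}; 8:gokriam {ADV}; 9:skat {DET}; 10:flen {CONJ,NOUN}.
Word 1 cannot be CONJ — rule 1 would then fail for every completion. It is NOUN.
Word 5 cannot be NOUN — rule 5 would then fail for every completion. It is ADV.
Word 6 cannot be CONJ — rule 1 would then fail for every completion. It is NOUN.
Word 10 cannot be CONJ — rule 2 would then fail for every completion. It is NOUN.
The unique satisfying tagging is: NOUN DET ADJ DET ADV NOUN DET ADV DET NOUN.
Rule-by-rule: rule 1 holds; rule 2 holds; rule 3 holds; rule 4 holds; rule 5 holds.

NOUN DET ADJ DET ADV NOUN DET ADV DET NOUN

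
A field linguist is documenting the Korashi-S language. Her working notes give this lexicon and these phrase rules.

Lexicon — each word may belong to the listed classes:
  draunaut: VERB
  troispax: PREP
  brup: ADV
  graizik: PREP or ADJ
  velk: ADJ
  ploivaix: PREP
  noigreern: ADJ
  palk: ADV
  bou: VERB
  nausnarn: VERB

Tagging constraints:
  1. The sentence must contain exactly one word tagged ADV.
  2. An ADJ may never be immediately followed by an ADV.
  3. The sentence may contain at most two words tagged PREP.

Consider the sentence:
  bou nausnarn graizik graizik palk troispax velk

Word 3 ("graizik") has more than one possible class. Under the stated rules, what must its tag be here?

ADJ

Candidates per position — 1:bou {VERB}; 2:nausnarn {VERB}; 3:graizik {PREP,ADJ}; 4:graizik {PREP,ADJ}; 5:palk {ADV}; 6:troispax {PREP}; 7:velk {ADJ}.
At position 4, choosing ADJ makes rule 2 impossible to satisfy; hence PREP.
At position 3, choosing PREP makes rule 3 impossible to satisfy; hence ADJ.
That leaves exactly one tagging: VERB VERB ADJ PREP ADV PREP ADJ.
Check: rule 1 ✓; rule 2 ✓; rule 3 ✓.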